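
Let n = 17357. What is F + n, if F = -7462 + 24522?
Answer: 34417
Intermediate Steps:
F = 17060
F + n = 17060 + 17357 = 34417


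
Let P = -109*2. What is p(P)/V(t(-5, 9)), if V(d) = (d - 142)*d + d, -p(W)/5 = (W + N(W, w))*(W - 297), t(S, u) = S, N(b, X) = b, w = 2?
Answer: -112270/73 ≈ -1537.9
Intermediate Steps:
P = -218
p(W) = -10*W*(-297 + W) (p(W) = -5*(W + W)*(W - 297) = -5*2*W*(-297 + W) = -10*W*(-297 + W))
V(d) = d + d*(-142 + d) (V(d) = (-142 + d)*d + d = d*(-142 + d) + d = d + d*(-142 + d))
p(P)/V(t(-5, 9)) = (10*(-218)*(297 - 1*(-218)))/((-5*(-141 - 5))) = (10*(-218)*(297 + 218))/((-5*(-146))) = (10*(-218)*515)/730 = -1122700*1/730 = -112270/73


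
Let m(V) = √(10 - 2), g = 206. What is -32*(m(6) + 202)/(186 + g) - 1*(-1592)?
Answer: 77200/49 - 8*√2/49 ≈ 1575.3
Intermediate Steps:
m(V) = 2*√2 (m(V) = √8 = 2*√2)
-32*(m(6) + 202)/(186 + g) - 1*(-1592) = -32*(2*√2 + 202)/(186 + 206) - 1*(-1592) = -32*(202 + 2*√2)/392 + 1592 = -32*(101/196 + √2/196) + 1592 = (-808/49 - 8*√2/49) + 1592 = 77200/49 - 8*√2/49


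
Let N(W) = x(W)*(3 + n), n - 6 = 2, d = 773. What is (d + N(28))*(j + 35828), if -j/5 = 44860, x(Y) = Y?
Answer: -203738232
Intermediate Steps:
n = 8 (n = 6 + 2 = 8)
N(W) = 11*W (N(W) = W*(3 + 8) = W*11 = 11*W)
j = -224300 (j = -5*44860 = -224300)
(d + N(28))*(j + 35828) = (773 + 11*28)*(-224300 + 35828) = (773 + 308)*(-188472) = 1081*(-188472) = -203738232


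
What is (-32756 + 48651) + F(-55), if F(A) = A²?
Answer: 18920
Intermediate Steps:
(-32756 + 48651) + F(-55) = (-32756 + 48651) + (-55)² = 15895 + 3025 = 18920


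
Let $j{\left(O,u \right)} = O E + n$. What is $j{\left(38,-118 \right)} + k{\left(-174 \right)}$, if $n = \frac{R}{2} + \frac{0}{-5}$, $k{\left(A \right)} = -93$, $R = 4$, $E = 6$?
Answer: $137$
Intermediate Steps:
$n = 2$ ($n = \frac{4}{2} + \frac{0}{-5} = 4 \cdot \frac{1}{2} + 0 \left(- \frac{1}{5}\right) = 2 + 0 = 2$)
$j{\left(O,u \right)} = 2 + 6 O$ ($j{\left(O,u \right)} = O 6 + 2 = 6 O + 2 = 2 + 6 O$)
$j{\left(38,-118 \right)} + k{\left(-174 \right)} = \left(2 + 6 \cdot 38\right) - 93 = \left(2 + 228\right) - 93 = 230 - 93 = 137$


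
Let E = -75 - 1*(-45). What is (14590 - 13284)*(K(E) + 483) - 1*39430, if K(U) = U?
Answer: 552188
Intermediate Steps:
E = -30 (E = -75 + 45 = -30)
(14590 - 13284)*(K(E) + 483) - 1*39430 = (14590 - 13284)*(-30 + 483) - 1*39430 = 1306*453 - 39430 = 591618 - 39430 = 552188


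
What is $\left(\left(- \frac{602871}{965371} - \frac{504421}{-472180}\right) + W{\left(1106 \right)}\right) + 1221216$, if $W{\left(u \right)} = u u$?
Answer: $\frac{1114252016681304971}{455828878780} \approx 2.4445 \cdot 10^{6}$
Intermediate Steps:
$W{\left(u \right)} = u^{2}$
$\left(\left(- \frac{602871}{965371} - \frac{504421}{-472180}\right) + W{\left(1106 \right)}\right) + 1221216 = \left(\left(- \frac{602871}{965371} - \frac{504421}{-472180}\right) + 1106^{2}\right) + 1221216 = \left(\left(\left(-602871\right) \frac{1}{965371} - - \frac{504421}{472180}\right) + 1223236\right) + 1221216 = \left(\left(- \frac{602871}{965371} + \frac{504421}{472180}\right) + 1223236\right) + 1221216 = \left(\frac{202289776411}{455828878780} + 1223236\right) + 1221216 = \frac{557586496653108491}{455828878780} + 1221216 = \frac{1114252016681304971}{455828878780}$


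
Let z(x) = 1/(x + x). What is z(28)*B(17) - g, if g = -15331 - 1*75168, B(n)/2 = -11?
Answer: 2533961/28 ≈ 90499.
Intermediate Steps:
B(n) = -22 (B(n) = 2*(-11) = -22)
g = -90499 (g = -15331 - 75168 = -90499)
z(x) = 1/(2*x)
z(28)*B(17) - g = ((1/2)/28)*(-22) - 1*(-90499) = ((1/2)*(1/28))*(-22) + 90499 = (1/56)*(-22) + 90499 = -11/28 + 90499 = 2533961/28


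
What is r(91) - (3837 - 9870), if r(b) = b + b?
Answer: 6215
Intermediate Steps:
r(b) = 2*b
r(91) - (3837 - 9870) = 2*91 - (3837 - 9870) = 182 - 1*(-6033) = 182 + 6033 = 6215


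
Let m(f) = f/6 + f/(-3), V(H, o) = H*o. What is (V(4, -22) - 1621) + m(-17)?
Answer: -10237/6 ≈ -1706.2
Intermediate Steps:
m(f) = -f/6 (m(f) = f*(⅙) + f*(-⅓) = f/6 - f/3 = -f/6)
(V(4, -22) - 1621) + m(-17) = (4*(-22) - 1621) - ⅙*(-17) = (-88 - 1621) + 17/6 = -1709 + 17/6 = -10237/6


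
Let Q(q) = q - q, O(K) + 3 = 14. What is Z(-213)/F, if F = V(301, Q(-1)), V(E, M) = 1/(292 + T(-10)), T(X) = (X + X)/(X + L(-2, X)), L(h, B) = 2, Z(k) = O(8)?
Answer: 6479/2 ≈ 3239.5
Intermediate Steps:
O(K) = 11 (O(K) = -3 + 14 = 11)
Z(k) = 11
T(X) = 2*X/(2 + X) (T(X) = (X + X)/(X + 2) = (2*X)/(2 + X) = 2*X/(2 + X))
Q(q) = 0
V(E, M) = 2/589 (V(E, M) = 1/(292 + 2*(-10)/(2 - 10)) = 1/(292 + 2*(-10)/(-8)) = 1/(292 + 2*(-10)*(-⅛)) = 1/(292 + 5/2) = 1/(589/2) = 2/589)
F = 2/589 ≈ 0.0033956
Z(-213)/F = 11/(2/589) = 11*(589/2) = 6479/2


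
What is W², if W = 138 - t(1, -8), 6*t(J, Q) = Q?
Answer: 174724/9 ≈ 19414.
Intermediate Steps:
t(J, Q) = Q/6
W = 418/3 (W = 138 - (-8)/6 = 138 - 1*(-4/3) = 138 + 4/3 = 418/3 ≈ 139.33)
W² = (418/3)² = 174724/9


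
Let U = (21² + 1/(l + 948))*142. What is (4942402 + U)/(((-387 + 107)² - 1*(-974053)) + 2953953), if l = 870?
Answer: 4549566887/3641823054 ≈ 1.2493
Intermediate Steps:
U = 56923469/909 (U = (21² + 1/(870 + 948))*142 = (441 + 1/1818)*142 = (801739/1818)*142 = 56923469/909 ≈ 62622.)
(4942402 + U)/(((-387 + 107)² - 1*(-974053)) + 2953953) = (4942402 + 56923469/909)/(((-387 + 107)² - 1*(-974053)) + 2953953) = 4549566887/(909*(((-280)² + 974053) + 2953953)) = 4549566887/(909*((78400 + 974053) + 2953953)) = 4549566887/(909*(1052453 + 2953953)) = (4549566887/909)/4006406 = (4549566887/909)*(1/4006406) = 4549566887/3641823054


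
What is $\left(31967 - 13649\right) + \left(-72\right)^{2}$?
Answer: $23502$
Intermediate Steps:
$\left(31967 - 13649\right) + \left(-72\right)^{2} = 18318 + 5184 = 23502$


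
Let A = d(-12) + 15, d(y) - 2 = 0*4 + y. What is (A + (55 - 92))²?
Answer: 1024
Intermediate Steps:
d(y) = 2 + y (d(y) = 2 + (0*4 + y) = 2 + (0 + y) = 2 + y)
A = 5 (A = (2 - 12) + 15 = -10 + 15 = 5)
(A + (55 - 92))² = (5 + (55 - 92))² = (5 - 37)² = (-32)² = 1024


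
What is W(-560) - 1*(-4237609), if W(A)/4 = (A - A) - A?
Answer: 4239849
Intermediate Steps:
W(A) = -4*A (W(A) = 4*((A - A) - A) = 4*(0 - A) = 4*(-A) = -4*A)
W(-560) - 1*(-4237609) = -4*(-560) - 1*(-4237609) = 2240 + 4237609 = 4239849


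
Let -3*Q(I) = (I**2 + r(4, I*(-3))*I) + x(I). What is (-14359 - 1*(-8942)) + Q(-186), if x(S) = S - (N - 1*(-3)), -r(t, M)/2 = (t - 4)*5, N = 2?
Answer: -50656/3 ≈ -16885.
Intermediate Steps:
r(t, M) = 40 - 10*t (r(t, M) = -2*(t - 4)*5 = -2*(-4 + t)*5 = -2*(-20 + 5*t) = 40 - 10*t)
x(S) = -5 + S (x(S) = S - (2 - 1*(-3)) = S - (2 + 3) = S - 1*5 = S - 5 = -5 + S)
Q(I) = 5/3 - I/3 - I**2/3 (Q(I) = -((I**2 + (40 - 10*4)*I) + (-5 + I))/3 = -((I**2 + (40 - 40)*I) + (-5 + I))/3 = -((I**2 + 0*I) + (-5 + I))/3 = -((I**2 + 0) + (-5 + I))/3 = -(I**2 + (-5 + I))/3 = -(-5 + I + I**2)/3 = 5/3 - I/3 - I**2/3)
(-14359 - 1*(-8942)) + Q(-186) = (-14359 - 1*(-8942)) + (5/3 - 1/3*(-186) - 1/3*(-186)**2) = (-14359 + 8942) + (5/3 + 62 - 1/3*34596) = -5417 + (5/3 + 62 - 11532) = -5417 - 34405/3 = -50656/3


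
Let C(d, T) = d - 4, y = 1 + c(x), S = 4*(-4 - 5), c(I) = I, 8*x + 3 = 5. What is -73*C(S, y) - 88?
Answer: 2832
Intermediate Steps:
x = ¼ (x = -3/8 + (⅛)*5 = -3/8 + 5/8 = ¼ ≈ 0.25000)
S = -36 (S = 4*(-9) = -36)
y = 5/4 (y = 1 + ¼ = 5/4 ≈ 1.2500)
C(d, T) = -4 + d
-73*C(S, y) - 88 = -73*(-4 - 36) - 88 = -73*(-40) - 88 = 2920 - 88 = 2832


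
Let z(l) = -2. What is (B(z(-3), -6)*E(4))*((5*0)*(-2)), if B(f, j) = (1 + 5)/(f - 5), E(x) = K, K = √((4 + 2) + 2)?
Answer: 0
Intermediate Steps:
K = 2*√2 (K = √(6 + 2) = √8 = 2*√2 ≈ 2.8284)
E(x) = 2*√2
B(f, j) = 6/(-5 + f)
(B(z(-3), -6)*E(4))*((5*0)*(-2)) = ((6/(-5 - 2))*(2*√2))*((5*0)*(-2)) = ((6/(-7))*(2*√2))*(0*(-2)) = ((6*(-⅐))*(2*√2))*0 = -12*√2/7*0 = 0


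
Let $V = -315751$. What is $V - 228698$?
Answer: $-544449$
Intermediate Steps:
$V - 228698 = -315751 - 228698 = -544449$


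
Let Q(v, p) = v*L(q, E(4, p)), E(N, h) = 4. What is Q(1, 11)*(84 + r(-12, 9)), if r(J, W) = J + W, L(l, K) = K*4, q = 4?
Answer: 1296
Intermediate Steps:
L(l, K) = 4*K
Q(v, p) = 16*v (Q(v, p) = v*(4*4) = v*16 = 16*v)
Q(1, 11)*(84 + r(-12, 9)) = (16*1)*(84 + (-12 + 9)) = 16*(84 - 3) = 16*81 = 1296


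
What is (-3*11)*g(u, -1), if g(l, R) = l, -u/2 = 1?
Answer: 66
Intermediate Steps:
u = -2 (u = -2*1 = -2)
(-3*11)*g(u, -1) = -3*11*(-2) = -33*(-2) = 66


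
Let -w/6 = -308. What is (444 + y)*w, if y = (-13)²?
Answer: 1132824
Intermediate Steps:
w = 1848 (w = -6*(-308) = 1848)
y = 169
(444 + y)*w = (444 + 169)*1848 = 613*1848 = 1132824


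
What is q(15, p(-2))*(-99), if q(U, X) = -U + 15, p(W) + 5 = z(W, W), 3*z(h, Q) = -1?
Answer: 0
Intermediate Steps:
z(h, Q) = -1/3 (z(h, Q) = (1/3)*(-1) = -1/3)
p(W) = -16/3 (p(W) = -5 - 1/3 = -16/3)
q(U, X) = 15 - U
q(15, p(-2))*(-99) = (15 - 1*15)*(-99) = (15 - 15)*(-99) = 0*(-99) = 0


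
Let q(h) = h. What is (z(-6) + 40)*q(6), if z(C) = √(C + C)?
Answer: 240 + 12*I*√3 ≈ 240.0 + 20.785*I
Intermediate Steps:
z(C) = √2*√C (z(C) = √(2*C) = √2*√C)
(z(-6) + 40)*q(6) = (√2*√(-6) + 40)*6 = (√2*(I*√6) + 40)*6 = (2*I*√3 + 40)*6 = (40 + 2*I*√3)*6 = 240 + 12*I*√3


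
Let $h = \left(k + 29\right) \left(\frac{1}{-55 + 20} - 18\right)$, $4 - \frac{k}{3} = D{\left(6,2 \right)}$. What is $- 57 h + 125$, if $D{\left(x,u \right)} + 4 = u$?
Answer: $\frac{1694824}{35} \approx 48424.0$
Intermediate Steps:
$D{\left(x,u \right)} = -4 + u$
$k = 18$ ($k = 12 - 3 \left(-4 + 2\right) = 12 - -6 = 12 + 6 = 18$)
$h = - \frac{29657}{35}$ ($h = \left(18 + 29\right) \left(\frac{1}{-55 + 20} - 18\right) = 47 \left(\frac{1}{-35} - 18\right) = 47 \left(- \frac{1}{35} - 18\right) = 47 \left(- \frac{631}{35}\right) = - \frac{29657}{35} \approx -847.34$)
$- 57 h + 125 = \left(-57\right) \left(- \frac{29657}{35}\right) + 125 = \frac{1690449}{35} + 125 = \frac{1694824}{35}$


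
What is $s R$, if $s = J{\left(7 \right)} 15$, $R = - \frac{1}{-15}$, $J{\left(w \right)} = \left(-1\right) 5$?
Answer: $-5$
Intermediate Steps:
$J{\left(w \right)} = -5$
$R = \frac{1}{15}$ ($R = \left(-1\right) \left(- \frac{1}{15}\right) = \frac{1}{15} \approx 0.066667$)
$s = -75$ ($s = \left(-5\right) 15 = -75$)
$s R = \left(-75\right) \frac{1}{15} = -5$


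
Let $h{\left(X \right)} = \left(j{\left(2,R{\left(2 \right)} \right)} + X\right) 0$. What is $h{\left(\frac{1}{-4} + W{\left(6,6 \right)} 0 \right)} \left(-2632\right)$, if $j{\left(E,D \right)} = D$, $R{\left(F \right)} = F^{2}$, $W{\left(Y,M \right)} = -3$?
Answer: $0$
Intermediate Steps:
$h{\left(X \right)} = 0$ ($h{\left(X \right)} = \left(2^{2} + X\right) 0 = \left(4 + X\right) 0 = 0$)
$h{\left(\frac{1}{-4} + W{\left(6,6 \right)} 0 \right)} \left(-2632\right) = 0 \left(-2632\right) = 0$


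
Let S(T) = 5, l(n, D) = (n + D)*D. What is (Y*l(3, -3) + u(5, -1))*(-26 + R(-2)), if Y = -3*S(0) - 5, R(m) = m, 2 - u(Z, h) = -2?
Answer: -112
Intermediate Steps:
l(n, D) = D*(D + n) (l(n, D) = (D + n)*D = D*(D + n))
u(Z, h) = 4 (u(Z, h) = 2 - 1*(-2) = 2 + 2 = 4)
Y = -20 (Y = -3*5 - 5 = -15 - 5 = -20)
(Y*l(3, -3) + u(5, -1))*(-26 + R(-2)) = (-(-60)*(-3 + 3) + 4)*(-26 - 2) = (-(-60)*0 + 4)*(-28) = (-20*0 + 4)*(-28) = (0 + 4)*(-28) = 4*(-28) = -112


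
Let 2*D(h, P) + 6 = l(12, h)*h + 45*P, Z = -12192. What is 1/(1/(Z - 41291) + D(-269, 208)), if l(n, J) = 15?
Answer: 106966/284476075 ≈ 0.00037601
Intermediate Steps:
D(h, P) = -3 + 15*h/2 + 45*P/2 (D(h, P) = -3 + (15*h + 45*P)/2 = -3 + (15*h/2 + 45*P/2) = -3 + 15*h/2 + 45*P/2)
1/(1/(Z - 41291) + D(-269, 208)) = 1/(1/(-12192 - 41291) + (-3 + (15/2)*(-269) + (45/2)*208)) = 1/(1/(-53483) + (-3 - 4035/2 + 4680)) = 1/(-1/53483 + 5319/2) = 1/(284476075/106966) = 106966/284476075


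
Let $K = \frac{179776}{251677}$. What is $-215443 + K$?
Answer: $- \frac{54221868135}{251677} \approx -2.1544 \cdot 10^{5}$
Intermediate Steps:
$K = \frac{179776}{251677}$ ($K = 179776 \cdot \frac{1}{251677} = \frac{179776}{251677} \approx 0.71431$)
$-215443 + K = -215443 + \frac{179776}{251677} = - \frac{54221868135}{251677}$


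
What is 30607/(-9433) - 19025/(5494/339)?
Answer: -61006052533/51824902 ≈ -1177.2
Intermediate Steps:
30607/(-9433) - 19025/(5494/339) = 30607*(-1/9433) - 19025/(5494*(1/339)) = -30607/9433 - 19025/5494/339 = -30607/9433 - 19025*339/5494 = -30607/9433 - 6449475/5494 = -61006052533/51824902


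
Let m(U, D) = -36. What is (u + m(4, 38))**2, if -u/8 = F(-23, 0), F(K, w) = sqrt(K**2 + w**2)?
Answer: 48400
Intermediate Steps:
u = -184 (u = -8*sqrt((-23)**2 + 0**2) = -8*sqrt(529 + 0) = -8*sqrt(529) = -8*23 = -184)
(u + m(4, 38))**2 = (-184 - 36)**2 = (-220)**2 = 48400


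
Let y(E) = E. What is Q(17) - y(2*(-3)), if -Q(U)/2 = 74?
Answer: -142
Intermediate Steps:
Q(U) = -148 (Q(U) = -2*74 = -148)
Q(17) - y(2*(-3)) = -148 - 2*(-3) = -148 - 1*(-6) = -148 + 6 = -142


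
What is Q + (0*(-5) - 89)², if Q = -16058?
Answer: -8137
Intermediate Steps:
Q + (0*(-5) - 89)² = -16058 + (0*(-5) - 89)² = -16058 + (0 - 89)² = -16058 + (-89)² = -16058 + 7921 = -8137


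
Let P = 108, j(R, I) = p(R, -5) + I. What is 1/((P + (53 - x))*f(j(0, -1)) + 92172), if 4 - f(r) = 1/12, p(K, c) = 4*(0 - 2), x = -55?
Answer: 1/93018 ≈ 1.0751e-5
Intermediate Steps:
p(K, c) = -8 (p(K, c) = 4*(-2) = -8)
j(R, I) = -8 + I
f(r) = 47/12 (f(r) = 4 - 1/12 = 47/12)
1/((P + (53 - x))*f(j(0, -1)) + 92172) = 1/((108 + (53 - 1*(-55)))*(47/12) + 92172) = 1/((108 + (53 + 55))*(47/12) + 92172) = 1/((108 + 108)*(47/12) + 92172) = 1/(216*(47/12) + 92172) = 1/(846 + 92172) = 1/93018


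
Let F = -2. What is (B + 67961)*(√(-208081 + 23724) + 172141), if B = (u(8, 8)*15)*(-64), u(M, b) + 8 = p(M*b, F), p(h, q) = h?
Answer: 2444574341 + 14201*I*√184357 ≈ 2.4446e+9 + 6.0975e+6*I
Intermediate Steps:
u(M, b) = -8 + M*b
B = -53760 (B = ((-8 + 8*8)*15)*(-64) = ((-8 + 64)*15)*(-64) = (56*15)*(-64) = 840*(-64) = -53760)
(B + 67961)*(√(-208081 + 23724) + 172141) = (-53760 + 67961)*(√(-208081 + 23724) + 172141) = 14201*(√(-184357) + 172141) = 14201*(I*√184357 + 172141) = 14201*(172141 + I*√184357) = 2444574341 + 14201*I*√184357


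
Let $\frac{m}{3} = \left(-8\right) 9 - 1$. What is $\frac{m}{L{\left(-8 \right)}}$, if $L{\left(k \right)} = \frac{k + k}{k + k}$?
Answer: $-219$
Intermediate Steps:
$L{\left(k \right)} = 1$ ($L{\left(k \right)} = \frac{2 k}{2 k} = 2 k \frac{1}{2 k} = 1$)
$m = -219$ ($m = 3 \left(\left(-8\right) 9 - 1\right) = 3 \left(-72 - 1\right) = 3 \left(-73\right) = -219$)
$\frac{m}{L{\left(-8 \right)}} = 1^{-1} \left(-219\right) = 1 \left(-219\right) = -219$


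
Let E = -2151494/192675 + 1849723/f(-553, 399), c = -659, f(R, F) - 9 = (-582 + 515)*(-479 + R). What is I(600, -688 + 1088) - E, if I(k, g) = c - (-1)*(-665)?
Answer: -283312078961/211492925 ≈ -1339.6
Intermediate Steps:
f(R, F) = 32102 - 67*R (f(R, F) = 9 + (-582 + 515)*(-479 + R) = 9 - 67*(-479 + R) = 9 + (32093 - 67*R) = 32102 - 67*R)
I(k, g) = -1324 (I(k, g) = -659 - (-1)*(-665) = -659 - 1*665 = -659 - 665 = -1324)
E = 3295446261/211492925 (E = -2151494/192675 + 1849723/(32102 - 67*(-553)) = -2151494*1/192675 + 1849723/(32102 + 37051) = -2151494/192675 + 1849723/69153 = 3295446261/211492925 ≈ 15.582)
I(600, -688 + 1088) - E = -1324 - 1*3295446261/211492925 = -1324 - 3295446261/211492925 = -283312078961/211492925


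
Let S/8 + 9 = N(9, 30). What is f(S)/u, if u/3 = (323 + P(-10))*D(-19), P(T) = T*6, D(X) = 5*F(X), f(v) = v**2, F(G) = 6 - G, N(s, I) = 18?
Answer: 1728/32875 ≈ 0.052563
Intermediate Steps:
S = 72 (S = -72 + 8*18 = -72 + 144 = 72)
D(X) = 30 - 5*X (D(X) = 5*(6 - X) = 30 - 5*X)
P(T) = 6*T
u = 98625 (u = 3*((323 + 6*(-10))*(30 - 5*(-19))) = 3*((323 - 60)*(30 + 95)) = 3*(263*125) = 3*32875 = 98625)
f(S)/u = 72**2/98625 = 5184*(1/98625) = 1728/32875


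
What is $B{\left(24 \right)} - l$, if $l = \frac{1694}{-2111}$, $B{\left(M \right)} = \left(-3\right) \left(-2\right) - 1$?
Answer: $\frac{12249}{2111} \approx 5.8025$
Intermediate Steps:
$B{\left(M \right)} = 5$ ($B{\left(M \right)} = 6 - 1 = 5$)
$l = - \frac{1694}{2111}$ ($l = 1694 \left(- \frac{1}{2111}\right) = - \frac{1694}{2111} \approx -0.80246$)
$B{\left(24 \right)} - l = 5 - - \frac{1694}{2111} = 5 + \frac{1694}{2111} = \frac{12249}{2111}$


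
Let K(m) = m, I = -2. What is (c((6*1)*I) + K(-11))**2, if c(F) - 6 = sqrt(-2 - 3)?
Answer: (5 - I*sqrt(5))**2 ≈ 20.0 - 22.361*I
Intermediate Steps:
c(F) = 6 + I*sqrt(5) (c(F) = 6 + sqrt(-2 - 3) = 6 + sqrt(-5) = 6 + I*sqrt(5))
(c((6*1)*I) + K(-11))**2 = ((6 + I*sqrt(5)) - 11)**2 = (-5 + I*sqrt(5))**2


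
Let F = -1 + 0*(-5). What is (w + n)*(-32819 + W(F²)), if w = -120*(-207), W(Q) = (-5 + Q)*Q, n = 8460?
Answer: -1093005900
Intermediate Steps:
F = -1 (F = -1 + 0 = -1)
W(Q) = Q*(-5 + Q)
w = 24840
(w + n)*(-32819 + W(F²)) = (24840 + 8460)*(-32819 + (-1)²*(-5 + (-1)²)) = 33300*(-32819 + 1*(-5 + 1)) = 33300*(-32819 + 1*(-4)) = 33300*(-32819 - 4) = 33300*(-32823) = -1093005900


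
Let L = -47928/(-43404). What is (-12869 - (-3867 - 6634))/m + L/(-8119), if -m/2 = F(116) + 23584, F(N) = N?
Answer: 8668796758/173996056275 ≈ 0.049822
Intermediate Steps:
L = 3994/3617 (L = -47928*(-1/43404) = 3994/3617 ≈ 1.1042)
m = -47400 (m = -2*(116 + 23584) = -2*23700 = -47400)
(-12869 - (-3867 - 6634))/m + L/(-8119) = (-12869 - (-3867 - 6634))/(-47400) + (3994/3617)/(-8119) = (-12869 - 1*(-10501))*(-1/47400) + (3994/3617)*(-1/8119) = (-12869 + 10501)*(-1/47400) - 3994/29366423 = -2368*(-1/47400) - 3994/29366423 = 296/5925 - 3994/29366423 = 8668796758/173996056275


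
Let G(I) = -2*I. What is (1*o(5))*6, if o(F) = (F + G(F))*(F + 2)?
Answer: -210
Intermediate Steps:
o(F) = -F*(2 + F) (o(F) = (F - 2*F)*(F + 2) = (-F)*(2 + F) = -F*(2 + F))
(1*o(5))*6 = (1*(5*(-2 - 1*5)))*6 = (1*(5*(-2 - 5)))*6 = (1*(5*(-7)))*6 = (1*(-35))*6 = -35*6 = -210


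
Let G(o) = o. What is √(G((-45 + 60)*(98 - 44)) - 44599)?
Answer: I*√43789 ≈ 209.26*I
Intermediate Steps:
√(G((-45 + 60)*(98 - 44)) - 44599) = √((-45 + 60)*(98 - 44) - 44599) = √(15*54 - 44599) = √(810 - 44599) = √(-43789) = I*√43789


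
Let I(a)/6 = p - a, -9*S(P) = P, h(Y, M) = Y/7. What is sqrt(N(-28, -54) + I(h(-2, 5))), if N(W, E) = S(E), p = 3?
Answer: 6*sqrt(35)/7 ≈ 5.0709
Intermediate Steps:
h(Y, M) = Y/7 (h(Y, M) = Y*(1/7) = Y/7)
S(P) = -P/9
N(W, E) = -E/9
I(a) = 18 - 6*a (I(a) = 6*(3 - a) = 18 - 6*a)
sqrt(N(-28, -54) + I(h(-2, 5))) = sqrt(-1/9*(-54) + (18 - 6*(-2)/7)) = sqrt(6 + (18 - 6*(-2/7))) = sqrt(6 + (18 + 12/7)) = sqrt(6 + 138/7) = sqrt(180/7) = 6*sqrt(35)/7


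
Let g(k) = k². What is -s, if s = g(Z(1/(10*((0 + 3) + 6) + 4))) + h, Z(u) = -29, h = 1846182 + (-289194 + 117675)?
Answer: -1675504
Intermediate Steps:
h = 1674663 (h = 1846182 - 171519 = 1674663)
s = 1675504 (s = (-29)² + 1674663 = 841 + 1674663 = 1675504)
-s = -1*1675504 = -1675504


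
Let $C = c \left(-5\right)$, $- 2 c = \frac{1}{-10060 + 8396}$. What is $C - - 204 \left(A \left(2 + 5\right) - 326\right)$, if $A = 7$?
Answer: $- \frac{188058629}{3328} \approx -56508.0$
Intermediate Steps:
$c = \frac{1}{3328}$ ($c = - \frac{1}{2 \left(-10060 + 8396\right)} = - \frac{1}{2 \left(-1664\right)} = \left(- \frac{1}{2}\right) \left(- \frac{1}{1664}\right) = \frac{1}{3328} \approx 0.00030048$)
$C = - \frac{5}{3328}$ ($C = \frac{1}{3328} \left(-5\right) = - \frac{5}{3328} \approx -0.0015024$)
$C - - 204 \left(A \left(2 + 5\right) - 326\right) = - \frac{5}{3328} - - 204 \left(7 \left(2 + 5\right) - 326\right) = - \frac{5}{3328} - - 204 \left(7 \cdot 7 - 326\right) = - \frac{5}{3328} - - 204 \left(49 - 326\right) = - \frac{5}{3328} - \left(-204\right) \left(-277\right) = - \frac{5}{3328} - 56508 = - \frac{188058629}{3328}$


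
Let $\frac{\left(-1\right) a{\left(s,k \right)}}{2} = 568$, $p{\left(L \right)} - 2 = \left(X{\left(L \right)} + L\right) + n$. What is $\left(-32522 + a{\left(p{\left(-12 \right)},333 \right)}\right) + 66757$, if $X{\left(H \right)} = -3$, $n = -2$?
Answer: $33099$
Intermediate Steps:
$p{\left(L \right)} = -3 + L$ ($p{\left(L \right)} = 2 + \left(\left(-3 + L\right) - 2\right) = 2 + \left(-5 + L\right) = -3 + L$)
$a{\left(s,k \right)} = -1136$ ($a{\left(s,k \right)} = \left(-2\right) 568 = -1136$)
$\left(-32522 + a{\left(p{\left(-12 \right)},333 \right)}\right) + 66757 = \left(-32522 - 1136\right) + 66757 = -33658 + 66757 = 33099$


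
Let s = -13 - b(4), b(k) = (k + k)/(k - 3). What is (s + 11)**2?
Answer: 100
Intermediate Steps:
b(k) = 2*k/(-3 + k) (b(k) = (2*k)/(-3 + k) = 2*k/(-3 + k))
s = -21 (s = -13 - 2*4/(-3 + 4) = -13 - 2*4/1 = -13 - 2*4 = -13 - 1*8 = -13 - 8 = -21)
(s + 11)**2 = (-21 + 11)**2 = (-10)**2 = 100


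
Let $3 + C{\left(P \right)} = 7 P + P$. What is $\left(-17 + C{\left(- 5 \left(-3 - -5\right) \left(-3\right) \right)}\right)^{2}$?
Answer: $48400$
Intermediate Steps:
$C{\left(P \right)} = -3 + 8 P$ ($C{\left(P \right)} = -3 + \left(7 P + P\right) = -3 + 8 P$)
$\left(-17 + C{\left(- 5 \left(-3 - -5\right) \left(-3\right) \right)}\right)^{2} = \left(-17 - \left(3 - 8 - 5 \left(-3 - -5\right) \left(-3\right)\right)\right)^{2} = \left(-17 - \left(3 - 8 - 5 \left(-3 + 5\right) \left(-3\right)\right)\right)^{2} = \left(-17 - \left(3 - 8 \left(-5\right) 2 \left(-3\right)\right)\right)^{2} = \left(-17 - \left(3 - 8 \left(\left(-10\right) \left(-3\right)\right)\right)\right)^{2} = \left(-17 + \left(-3 + 8 \cdot 30\right)\right)^{2} = \left(-17 + \left(-3 + 240\right)\right)^{2} = \left(-17 + 237\right)^{2} = 220^{2} = 48400$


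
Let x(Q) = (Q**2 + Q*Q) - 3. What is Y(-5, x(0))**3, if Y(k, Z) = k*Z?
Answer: 3375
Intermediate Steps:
x(Q) = -3 + 2*Q**2 (x(Q) = (Q**2 + Q**2) - 3 = 2*Q**2 - 3 = -3 + 2*Q**2)
Y(k, Z) = Z*k
Y(-5, x(0))**3 = ((-3 + 2*0**2)*(-5))**3 = ((-3 + 2*0)*(-5))**3 = ((-3 + 0)*(-5))**3 = (-3*(-5))**3 = 15**3 = 3375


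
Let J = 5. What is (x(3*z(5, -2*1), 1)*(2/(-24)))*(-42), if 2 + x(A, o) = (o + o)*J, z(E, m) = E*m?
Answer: 28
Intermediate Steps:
x(A, o) = -2 + 10*o (x(A, o) = -2 + (o + o)*5 = -2 + (2*o)*5 = -2 + 10*o)
(x(3*z(5, -2*1), 1)*(2/(-24)))*(-42) = ((-2 + 10*1)*(2/(-24)))*(-42) = ((-2 + 10)*(2*(-1/24)))*(-42) = (8*(-1/12))*(-42) = -⅔*(-42) = 28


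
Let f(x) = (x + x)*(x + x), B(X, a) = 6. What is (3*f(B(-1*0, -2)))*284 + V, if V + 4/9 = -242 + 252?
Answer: 1104278/9 ≈ 1.2270e+5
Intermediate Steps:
f(x) = 4*x**2 (f(x) = (2*x)*(2*x) = 4*x**2)
V = 86/9 (V = -4/9 + (-242 + 252) = -4/9 + 10 = 86/9 ≈ 9.5556)
(3*f(B(-1*0, -2)))*284 + V = (3*(4*6**2))*284 + 86/9 = (3*(4*36))*284 + 86/9 = (3*144)*284 + 86/9 = 432*284 + 86/9 = 122688 + 86/9 = 1104278/9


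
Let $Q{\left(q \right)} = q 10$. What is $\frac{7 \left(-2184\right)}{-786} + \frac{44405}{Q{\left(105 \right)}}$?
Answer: $\frac{1698491}{27510} \approx 61.741$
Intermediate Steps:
$Q{\left(q \right)} = 10 q$
$\frac{7 \left(-2184\right)}{-786} + \frac{44405}{Q{\left(105 \right)}} = \frac{7 \left(-2184\right)}{-786} + \frac{44405}{10 \cdot 105} = \left(-15288\right) \left(- \frac{1}{786}\right) + \frac{44405}{1050} = \frac{2548}{131} + 44405 \cdot \frac{1}{1050} = \frac{2548}{131} + \frac{8881}{210} = \frac{1698491}{27510}$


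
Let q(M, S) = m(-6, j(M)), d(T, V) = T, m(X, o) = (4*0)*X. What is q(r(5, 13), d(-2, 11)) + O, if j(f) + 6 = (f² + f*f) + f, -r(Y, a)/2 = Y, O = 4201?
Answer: 4201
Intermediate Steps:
r(Y, a) = -2*Y
j(f) = -6 + f + 2*f² (j(f) = -6 + ((f² + f*f) + f) = -6 + ((f² + f²) + f) = -6 + (2*f² + f) = -6 + (f + 2*f²) = -6 + f + 2*f²)
m(X, o) = 0 (m(X, o) = 0*X = 0)
q(M, S) = 0
q(r(5, 13), d(-2, 11)) + O = 0 + 4201 = 4201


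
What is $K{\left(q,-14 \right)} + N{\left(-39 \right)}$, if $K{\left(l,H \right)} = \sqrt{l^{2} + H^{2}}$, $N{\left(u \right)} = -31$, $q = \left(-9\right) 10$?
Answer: $-31 + 2 \sqrt{2074} \approx 60.082$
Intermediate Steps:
$q = -90$
$K{\left(l,H \right)} = \sqrt{H^{2} + l^{2}}$
$K{\left(q,-14 \right)} + N{\left(-39 \right)} = \sqrt{\left(-14\right)^{2} + \left(-90\right)^{2}} - 31 = \sqrt{196 + 8100} - 31 = \sqrt{8296} - 31 = 2 \sqrt{2074} - 31 = -31 + 2 \sqrt{2074}$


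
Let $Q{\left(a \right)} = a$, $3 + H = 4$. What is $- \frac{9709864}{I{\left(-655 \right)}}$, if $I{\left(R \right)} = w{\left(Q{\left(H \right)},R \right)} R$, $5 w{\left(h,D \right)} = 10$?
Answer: $\frac{4854932}{655} \approx 7412.1$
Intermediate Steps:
$H = 1$ ($H = -3 + 4 = 1$)
$w{\left(h,D \right)} = 2$ ($w{\left(h,D \right)} = \frac{1}{5} \cdot 10 = 2$)
$I{\left(R \right)} = 2 R$
$- \frac{9709864}{I{\left(-655 \right)}} = - \frac{9709864}{2 \left(-655\right)} = - \frac{9709864}{-1310} = \left(-9709864\right) \left(- \frac{1}{1310}\right) = \frac{4854932}{655}$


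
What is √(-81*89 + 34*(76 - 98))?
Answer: I*√7957 ≈ 89.202*I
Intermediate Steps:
√(-81*89 + 34*(76 - 98)) = √(-7209 + 34*(-22)) = √(-7209 - 748) = √(-7957) = I*√7957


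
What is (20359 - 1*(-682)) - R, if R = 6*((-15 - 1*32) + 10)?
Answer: 21263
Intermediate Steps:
R = -222 (R = 6*((-15 - 32) + 10) = 6*(-47 + 10) = 6*(-37) = -222)
(20359 - 1*(-682)) - R = (20359 - 1*(-682)) - 1*(-222) = (20359 + 682) + 222 = 21041 + 222 = 21263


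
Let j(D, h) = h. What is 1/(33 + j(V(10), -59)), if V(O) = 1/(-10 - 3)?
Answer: -1/26 ≈ -0.038462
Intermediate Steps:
V(O) = -1/13 (V(O) = 1/(-13) = -1/13)
1/(33 + j(V(10), -59)) = 1/(33 - 59) = 1/(-26) = -1/26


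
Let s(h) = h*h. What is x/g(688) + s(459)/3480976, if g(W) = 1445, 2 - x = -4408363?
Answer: 3069143439657/1006002064 ≈ 3050.8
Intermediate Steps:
s(h) = h²
x = 4408365 (x = 2 - 1*(-4408363) = 2 + 4408363 = 4408365)
x/g(688) + s(459)/3480976 = 4408365/1445 + 459²/3480976 = 4408365*(1/1445) + 210681*(1/3480976) = 881673/289 + 210681/3480976 = 3069143439657/1006002064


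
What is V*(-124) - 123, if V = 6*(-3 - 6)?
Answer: 6573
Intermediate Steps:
V = -54 (V = 6*(-9) = -54)
V*(-124) - 123 = -54*(-124) - 123 = 6696 - 123 = 6573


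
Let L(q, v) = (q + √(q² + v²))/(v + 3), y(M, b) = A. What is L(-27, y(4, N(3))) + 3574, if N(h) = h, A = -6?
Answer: 3583 - √85 ≈ 3573.8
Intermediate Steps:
y(M, b) = -6
L(q, v) = (q + √(q² + v²))/(3 + v)
L(-27, y(4, N(3))) + 3574 = (-27 + √((-27)² + (-6)²))/(3 - 6) + 3574 = (-27 + √(729 + 36))/(-3) + 3574 = -(-27 + √765)/3 + 3574 = -(-27 + 3*√85)/3 + 3574 = (9 - √85) + 3574 = 3583 - √85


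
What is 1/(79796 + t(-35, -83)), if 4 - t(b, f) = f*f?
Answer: 1/72911 ≈ 1.3715e-5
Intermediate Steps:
t(b, f) = 4 - f² (t(b, f) = 4 - f*f = 4 - f²)
1/(79796 + t(-35, -83)) = 1/(79796 + (4 - 1*(-83)²)) = 1/(79796 + (4 - 1*6889)) = 1/(79796 + (4 - 6889)) = 1/(79796 - 6885) = 1/72911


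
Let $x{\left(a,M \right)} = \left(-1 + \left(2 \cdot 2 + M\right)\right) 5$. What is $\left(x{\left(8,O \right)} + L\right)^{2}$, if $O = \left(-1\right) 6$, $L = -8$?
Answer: $529$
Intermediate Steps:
$O = -6$
$x{\left(a,M \right)} = 15 + 5 M$ ($x{\left(a,M \right)} = \left(-1 + \left(4 + M\right)\right) 5 = \left(3 + M\right) 5 = 15 + 5 M$)
$\left(x{\left(8,O \right)} + L\right)^{2} = \left(\left(15 + 5 \left(-6\right)\right) - 8\right)^{2} = \left(\left(15 - 30\right) - 8\right)^{2} = \left(-15 - 8\right)^{2} = \left(-23\right)^{2} = 529$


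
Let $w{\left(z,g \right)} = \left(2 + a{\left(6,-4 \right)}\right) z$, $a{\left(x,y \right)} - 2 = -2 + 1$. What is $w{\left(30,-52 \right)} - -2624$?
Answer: $2714$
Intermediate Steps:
$a{\left(x,y \right)} = 1$ ($a{\left(x,y \right)} = 2 + \left(-2 + 1\right) = 2 - 1 = 1$)
$w{\left(z,g \right)} = 3 z$ ($w{\left(z,g \right)} = \left(2 + 1\right) z = 3 z$)
$w{\left(30,-52 \right)} - -2624 = 3 \cdot 30 - -2624 = 90 + 2624 = 2714$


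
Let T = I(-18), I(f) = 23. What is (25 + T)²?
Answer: 2304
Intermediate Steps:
T = 23
(25 + T)² = (25 + 23)² = 48² = 2304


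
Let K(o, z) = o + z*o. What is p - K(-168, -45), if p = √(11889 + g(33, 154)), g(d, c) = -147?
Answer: -7392 + √11742 ≈ -7283.6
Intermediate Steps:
K(o, z) = o + o*z
p = √11742 (p = √(11889 - 147) = √11742 ≈ 108.36)
p - K(-168, -45) = √11742 - (-168)*(1 - 45) = √11742 - (-168)*(-44) = √11742 - 1*7392 = √11742 - 7392 = -7392 + √11742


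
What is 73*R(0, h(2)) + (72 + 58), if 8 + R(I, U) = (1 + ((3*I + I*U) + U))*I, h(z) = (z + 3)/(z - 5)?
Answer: -454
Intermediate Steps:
h(z) = (3 + z)/(-5 + z)
R(I, U) = -8 + I*(1 + U + 3*I + I*U) (R(I, U) = -8 + (1 + ((3*I + I*U) + U))*I = -8 + (1 + (U + 3*I + I*U))*I = -8 + (1 + U + 3*I + I*U)*I = -8 + I*(1 + U + 3*I + I*U))
73*R(0, h(2)) + (72 + 58) = 73*(-8 + 0 + 3*0**2 + 0*((3 + 2)/(-5 + 2)) + ((3 + 2)/(-5 + 2))*0**2) + (72 + 58) = 73*(-8 + 0 + 3*0 + 0*(5/(-3)) + (5/(-3))*0) + 130 = 73*(-8 + 0 + 0 + 0*(-1/3*5) - 1/3*5*0) + 130 = 73*(-8 + 0 + 0 + 0*(-5/3) - 5/3*0) + 130 = 73*(-8 + 0 + 0 + 0 + 0) + 130 = 73*(-8) + 130 = -584 + 130 = -454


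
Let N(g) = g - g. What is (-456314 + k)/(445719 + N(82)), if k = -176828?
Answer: -633142/445719 ≈ -1.4205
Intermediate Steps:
N(g) = 0
(-456314 + k)/(445719 + N(82)) = (-456314 - 176828)/(445719 + 0) = -633142/445719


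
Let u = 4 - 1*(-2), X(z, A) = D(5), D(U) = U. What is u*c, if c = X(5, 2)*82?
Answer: 2460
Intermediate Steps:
X(z, A) = 5
u = 6 (u = 4 + 2 = 6)
c = 410 (c = 5*82 = 410)
u*c = 6*410 = 2460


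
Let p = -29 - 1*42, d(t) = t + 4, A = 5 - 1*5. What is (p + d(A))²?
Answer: 4489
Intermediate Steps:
A = 0 (A = 5 - 5 = 0)
d(t) = 4 + t
p = -71 (p = -29 - 42 = -71)
(p + d(A))² = (-71 + (4 + 0))² = (-71 + 4)² = (-67)² = 4489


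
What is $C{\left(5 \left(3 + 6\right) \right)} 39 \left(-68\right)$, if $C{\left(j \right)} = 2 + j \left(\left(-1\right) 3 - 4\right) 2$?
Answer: $1665456$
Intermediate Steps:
$C{\left(j \right)} = 2 - 14 j$ ($C{\left(j \right)} = 2 + j \left(-3 - 4\right) 2 = 2 + j \left(-7\right) 2 = 2 + - 7 j 2 = 2 - 14 j$)
$C{\left(5 \left(3 + 6\right) \right)} 39 \left(-68\right) = \left(2 - 14 \cdot 5 \left(3 + 6\right)\right) 39 \left(-68\right) = \left(2 - 14 \cdot 5 \cdot 9\right) 39 \left(-68\right) = \left(2 - 630\right) 39 \left(-68\right) = \left(-628\right) 39 \left(-68\right) = \left(-24492\right) \left(-68\right) = 1665456$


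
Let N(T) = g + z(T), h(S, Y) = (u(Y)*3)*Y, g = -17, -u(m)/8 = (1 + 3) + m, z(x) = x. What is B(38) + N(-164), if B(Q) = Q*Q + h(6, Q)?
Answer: -37041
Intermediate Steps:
u(m) = -32 - 8*m (u(m) = -8*((1 + 3) + m) = -8*(4 + m) = -32 - 8*m)
h(S, Y) = Y*(-96 - 24*Y) (h(S, Y) = ((-32 - 8*Y)*3)*Y = (-96 - 24*Y)*Y = Y*(-96 - 24*Y))
N(T) = -17 + T
B(Q) = Q² - 24*Q*(4 + Q) (B(Q) = Q*Q - 24*Q*(4 + Q) = Q² - 24*Q*(4 + Q))
B(38) + N(-164) = 38*(-96 - 23*38) + (-17 - 164) = 38*(-96 - 874) - 181 = 38*(-970) - 181 = -36860 - 181 = -37041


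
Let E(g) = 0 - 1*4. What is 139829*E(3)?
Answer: -559316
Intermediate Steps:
E(g) = -4 (E(g) = 0 - 4 = -4)
139829*E(3) = 139829*(-4) = -559316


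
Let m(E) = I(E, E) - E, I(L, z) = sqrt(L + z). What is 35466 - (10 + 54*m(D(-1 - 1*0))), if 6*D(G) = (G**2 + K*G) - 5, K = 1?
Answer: 35411 - 18*I*sqrt(15) ≈ 35411.0 - 69.714*I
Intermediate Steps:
D(G) = -5/6 + G/6 + G**2/6 (D(G) = ((G**2 + 1*G) - 5)/6 = ((G**2 + G) - 5)/6 = ((G + G**2) - 5)/6 = (-5 + G + G**2)/6 = -5/6 + G/6 + G**2/6)
m(E) = -E + sqrt(2)*sqrt(E) (m(E) = sqrt(E + E) - E = sqrt(2*E) - E = sqrt(2)*sqrt(E) - E = -E + sqrt(2)*sqrt(E))
35466 - (10 + 54*m(D(-1 - 1*0))) = 35466 - (10 + 54*(-(-5/6 + (-1 - 1*0)/6 + (-1 - 1*0)**2/6) + sqrt(2)*sqrt(-5/6 + (-1 - 1*0)/6 + (-1 - 1*0)**2/6))) = 35466 - (10 + 54*(-(-5/6 + (-1 + 0)/6 + (-1 + 0)**2/6) + sqrt(2)*sqrt(-5/6 + (-1 + 0)/6 + (-1 + 0)**2/6))) = 35466 - (10 + 54*(-(-5/6 + (1/6)*(-1) + (1/6)*(-1)**2) + sqrt(2)*sqrt(-5/6 + (1/6)*(-1) + (1/6)*(-1)**2))) = 35466 - (10 + 54*(-(-5/6 - 1/6 + (1/6)*1) + sqrt(2)*sqrt(-5/6 - 1/6 + (1/6)*1))) = 35466 - (10 + 54*(-(-5/6 - 1/6 + 1/6) + sqrt(2)*sqrt(-5/6 - 1/6 + 1/6))) = 35466 - (10 + 54*(-1*(-5/6) + sqrt(2)*sqrt(-5/6))) = 35466 - (10 + 54*(5/6 + sqrt(2)*(I*sqrt(30)/6))) = 35466 - (10 + 54*(5/6 + I*sqrt(15)/3)) = 35466 - (10 + (45 + 18*I*sqrt(15))) = 35466 - (55 + 18*I*sqrt(15)) = 35466 + (-55 - 18*I*sqrt(15)) = 35411 - 18*I*sqrt(15)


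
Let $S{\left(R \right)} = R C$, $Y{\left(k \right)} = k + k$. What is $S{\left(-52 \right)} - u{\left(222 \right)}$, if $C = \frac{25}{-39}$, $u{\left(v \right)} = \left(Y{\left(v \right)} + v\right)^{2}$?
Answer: $- \frac{1330568}{3} \approx -4.4352 \cdot 10^{5}$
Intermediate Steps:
$Y{\left(k \right)} = 2 k$
$u{\left(v \right)} = 9 v^{2}$ ($u{\left(v \right)} = \left(2 v + v\right)^{2} = \left(3 v\right)^{2} = 9 v^{2}$)
$C = - \frac{25}{39}$ ($C = 25 \left(- \frac{1}{39}\right) = - \frac{25}{39} \approx -0.64103$)
$S{\left(R \right)} = - \frac{25 R}{39}$ ($S{\left(R \right)} = R \left(- \frac{25}{39}\right) = - \frac{25 R}{39}$)
$S{\left(-52 \right)} - u{\left(222 \right)} = \left(- \frac{25}{39}\right) \left(-52\right) - 9 \cdot 222^{2} = \frac{100}{3} - 9 \cdot 49284 = \frac{100}{3} - 443556 = - \frac{1330568}{3}$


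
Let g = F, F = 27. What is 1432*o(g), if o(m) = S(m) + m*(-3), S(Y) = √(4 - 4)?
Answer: -115992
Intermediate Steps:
S(Y) = 0 (S(Y) = √0 = 0)
g = 27
o(m) = -3*m (o(m) = 0 + m*(-3) = 0 - 3*m = -3*m)
1432*o(g) = 1432*(-3*27) = 1432*(-81) = -115992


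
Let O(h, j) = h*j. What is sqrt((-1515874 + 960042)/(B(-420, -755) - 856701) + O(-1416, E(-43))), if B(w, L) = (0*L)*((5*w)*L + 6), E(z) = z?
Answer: 4*sqrt(310336167289655)/285567 ≈ 246.76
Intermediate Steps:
B(w, L) = 0 (B(w, L) = 0*(5*L*w + 6) = 0*(6 + 5*L*w) = 0)
sqrt((-1515874 + 960042)/(B(-420, -755) - 856701) + O(-1416, E(-43))) = sqrt((-1515874 + 960042)/(0 - 856701) - 1416*(-43)) = sqrt(-555832/(-856701) + 60888) = sqrt(-555832*(-1/856701) + 60888) = sqrt(555832/856701 + 60888) = sqrt(52163366320/856701) = 4*sqrt(310336167289655)/285567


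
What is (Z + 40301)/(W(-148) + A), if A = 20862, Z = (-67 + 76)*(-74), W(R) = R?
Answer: 39635/20714 ≈ 1.9134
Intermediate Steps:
Z = -666 (Z = 9*(-74) = -666)
(Z + 40301)/(W(-148) + A) = (-666 + 40301)/(-148 + 20862) = 39635/20714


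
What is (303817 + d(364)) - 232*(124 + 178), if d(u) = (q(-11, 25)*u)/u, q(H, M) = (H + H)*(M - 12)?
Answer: 233467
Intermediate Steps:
q(H, M) = 2*H*(-12 + M) (q(H, M) = (2*H)*(-12 + M) = 2*H*(-12 + M))
d(u) = -286 (d(u) = ((2*(-11)*(-12 + 25))*u)/u = ((2*(-11)*13)*u)/u = (-286*u)/u = -286)
(303817 + d(364)) - 232*(124 + 178) = (303817 - 286) - 232*(124 + 178) = 303531 - 232*302 = 303531 - 70064 = 233467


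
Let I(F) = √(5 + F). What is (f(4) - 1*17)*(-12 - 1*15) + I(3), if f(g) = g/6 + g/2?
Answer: 387 + 2*√2 ≈ 389.83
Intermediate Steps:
f(g) = 2*g/3 (f(g) = g*(⅙) + g*(½) = g/6 + g/2 = 2*g/3)
(f(4) - 1*17)*(-12 - 1*15) + I(3) = ((⅔)*4 - 1*17)*(-12 - 1*15) + √(5 + 3) = (8/3 - 17)*(-12 - 15) + √8 = -43/3*(-27) + 2*√2 = 387 + 2*√2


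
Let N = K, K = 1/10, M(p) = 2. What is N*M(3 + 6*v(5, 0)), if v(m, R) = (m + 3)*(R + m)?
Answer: 1/5 ≈ 0.20000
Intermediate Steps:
v(m, R) = (3 + m)*(R + m)
K = 1/10 ≈ 0.10000
N = 1/10 ≈ 0.10000
N*M(3 + 6*v(5, 0)) = (1/10)*2 = 1/5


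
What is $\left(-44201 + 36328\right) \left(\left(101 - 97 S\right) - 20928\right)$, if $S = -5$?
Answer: $160152566$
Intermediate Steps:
$\left(-44201 + 36328\right) \left(\left(101 - 97 S\right) - 20928\right) = \left(-44201 + 36328\right) \left(\left(101 - -485\right) - 20928\right) = - 7873 \left(\left(101 + 485\right) - 20928\right) = - 7873 \left(586 - 20928\right) = \left(-7873\right) \left(-20342\right) = 160152566$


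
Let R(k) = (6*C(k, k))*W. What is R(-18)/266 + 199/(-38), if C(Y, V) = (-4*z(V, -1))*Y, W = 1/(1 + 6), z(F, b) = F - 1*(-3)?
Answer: -16231/1862 ≈ -8.7170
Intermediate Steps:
z(F, b) = 3 + F (z(F, b) = F + 3 = 3 + F)
W = 1/7 ≈ 0.14286
C(Y, V) = Y*(-12 - 4*V) (C(Y, V) = (-4*(3 + V))*Y = (-12 - 4*V)*Y = Y*(-12 - 4*V))
R(k) = -24*k*(3 + k)/7 (R(k) = (6*(-4*k*(3 + k)))*(1/7) = -24*k*(3 + k)*(1/7) = -24*k*(3 + k)/7)
R(-18)/266 + 199/(-38) = -24/7*(-18)*(3 - 18)/266 + 199/(-38) = -24/7*(-18)*(-15)*(1/266) + 199*(-1/38) = -6480/7*1/266 - 199/38 = -3240/931 - 199/38 = -16231/1862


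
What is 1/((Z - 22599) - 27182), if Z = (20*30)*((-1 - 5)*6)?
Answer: -1/71381 ≈ -1.4009e-5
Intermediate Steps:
Z = -21600 (Z = 600*(-6*6) = 600*(-36) = -21600)
1/((Z - 22599) - 27182) = 1/((-21600 - 22599) - 27182) = 1/(-44199 - 27182) = 1/(-71381) = -1/71381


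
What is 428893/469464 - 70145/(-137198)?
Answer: 45886907047/32204760936 ≈ 1.4248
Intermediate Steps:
428893/469464 - 70145/(-137198) = 428893*(1/469464) - 70145*(-1/137198) = 428893/469464 + 70145/137198 = 45886907047/32204760936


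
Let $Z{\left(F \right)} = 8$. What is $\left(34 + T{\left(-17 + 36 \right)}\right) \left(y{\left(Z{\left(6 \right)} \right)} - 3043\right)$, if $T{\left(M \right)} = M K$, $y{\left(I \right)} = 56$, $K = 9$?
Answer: $-612335$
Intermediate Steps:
$T{\left(M \right)} = 9 M$ ($T{\left(M \right)} = M 9 = 9 M$)
$\left(34 + T{\left(-17 + 36 \right)}\right) \left(y{\left(Z{\left(6 \right)} \right)} - 3043\right) = \left(34 + 9 \left(-17 + 36\right)\right) \left(56 - 3043\right) = \left(34 + 9 \cdot 19\right) \left(-2987\right) = \left(34 + 171\right) \left(-2987\right) = 205 \left(-2987\right) = -612335$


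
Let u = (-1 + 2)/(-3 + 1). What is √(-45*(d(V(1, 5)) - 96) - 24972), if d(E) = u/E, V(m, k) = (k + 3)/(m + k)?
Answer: 7*I*√6738/4 ≈ 143.65*I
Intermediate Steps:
V(m, k) = (3 + k)/(k + m)
u = -½ (u = 1/(-2) = 1*(-½) = -½ ≈ -0.50000)
d(E) = -1/(2*E)
√(-45*(d(V(1, 5)) - 96) - 24972) = √(-45*(-(5 + 1)/(3 + 5)/2 - 96) - 24972) = √(-45*(-1/(2*(8/6)) - 96) - 24972) = √(-45*(-1/(2*((⅙)*8)) - 96) - 24972) = √(-45*(-1/(2*4/3) - 96) - 24972) = √(-45*(-½*¾ - 96) - 24972) = √(-45*(-3/8 - 96) - 24972) = √(-45*(-771/8) - 24972) = √(34695/8 - 24972) = √(-165081/8) = 7*I*√6738/4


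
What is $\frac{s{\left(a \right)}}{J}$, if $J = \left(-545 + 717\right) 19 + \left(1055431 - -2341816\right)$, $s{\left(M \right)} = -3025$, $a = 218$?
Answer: $- \frac{605}{680103} \approx -0.00088957$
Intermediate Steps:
$J = 3400515$ ($J = 172 \cdot 19 + \left(1055431 + 2341816\right) = 3268 + 3397247 = 3400515$)
$\frac{s{\left(a \right)}}{J} = - \frac{3025}{3400515} = \left(-3025\right) \frac{1}{3400515} = - \frac{605}{680103}$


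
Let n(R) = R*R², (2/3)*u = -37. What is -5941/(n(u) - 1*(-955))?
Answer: 47528/1359991 ≈ 0.034947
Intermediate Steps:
u = -111/2 (u = (3/2)*(-37) = -111/2 ≈ -55.500)
n(R) = R³
-5941/(n(u) - 1*(-955)) = -5941/((-111/2)³ - 1*(-955)) = -5941/(-1367631/8 + 955) = -5941/(-1359991/8) = -5941*(-8/1359991) = 47528/1359991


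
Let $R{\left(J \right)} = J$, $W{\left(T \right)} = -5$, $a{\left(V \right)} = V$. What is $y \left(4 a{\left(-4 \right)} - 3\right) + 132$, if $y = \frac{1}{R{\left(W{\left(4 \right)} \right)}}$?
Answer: $\frac{679}{5} \approx 135.8$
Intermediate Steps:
$y = - \frac{1}{5}$ ($y = \frac{1}{-5} = - \frac{1}{5} \approx -0.2$)
$y \left(4 a{\left(-4 \right)} - 3\right) + 132 = - \frac{4 \left(-4\right) - 3}{5} + 132 = - \frac{-16 - 3}{5} + 132 = \left(- \frac{1}{5}\right) \left(-19\right) + 132 = \frac{19}{5} + 132 = \frac{679}{5}$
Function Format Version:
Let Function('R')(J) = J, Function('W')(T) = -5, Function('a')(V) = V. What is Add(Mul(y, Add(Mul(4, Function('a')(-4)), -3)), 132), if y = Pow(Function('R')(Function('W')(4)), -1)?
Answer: Rational(679, 5) ≈ 135.80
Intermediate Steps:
y = Rational(-1, 5) (y = Pow(-5, -1) = Rational(-1, 5) ≈ -0.20000)
Add(Mul(y, Add(Mul(4, Function('a')(-4)), -3)), 132) = Add(Mul(Rational(-1, 5), Add(Mul(4, -4), -3)), 132) = Add(Mul(Rational(-1, 5), Add(-16, -3)), 132) = Add(Mul(Rational(-1, 5), -19), 132) = Add(Rational(19, 5), 132) = Rational(679, 5)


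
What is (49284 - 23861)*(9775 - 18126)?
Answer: -212307473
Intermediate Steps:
(49284 - 23861)*(9775 - 18126) = 25423*(-8351) = -212307473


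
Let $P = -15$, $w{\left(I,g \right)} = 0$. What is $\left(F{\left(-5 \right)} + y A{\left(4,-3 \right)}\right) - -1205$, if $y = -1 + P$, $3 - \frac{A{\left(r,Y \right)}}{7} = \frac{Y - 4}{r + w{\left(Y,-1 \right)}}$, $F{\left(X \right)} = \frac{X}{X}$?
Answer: $674$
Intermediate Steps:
$F{\left(X \right)} = 1$
$A{\left(r,Y \right)} = 21 - \frac{7 \left(-4 + Y\right)}{r}$ ($A{\left(r,Y \right)} = 21 - 7 \frac{Y - 4}{r + 0} = 21 - 7 \frac{-4 + Y}{r} = 21 - \frac{7 \left(-4 + Y\right)}{r}$)
$y = -16$ ($y = -1 - 15 = -16$)
$\left(F{\left(-5 \right)} + y A{\left(4,-3 \right)}\right) - -1205 = \left(1 - 16 \frac{7 \left(4 - -3 + 3 \cdot 4\right)}{4}\right) - -1205 = \left(1 - 16 \cdot 7 \cdot \frac{1}{4} \left(4 + 3 + 12\right)\right) + 1205 = \left(1 - 16 \cdot 7 \cdot \frac{1}{4} \cdot 19\right) + 1205 = \left(1 - 532\right) + 1205 = -531 + 1205 = 674$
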